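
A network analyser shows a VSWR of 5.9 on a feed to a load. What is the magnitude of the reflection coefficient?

|Γ| = (S − 1)/(S + 1) = (5.9 − 1)/(5.9 + 1) = 4.9/6.9

|Γ| ≈ 0.71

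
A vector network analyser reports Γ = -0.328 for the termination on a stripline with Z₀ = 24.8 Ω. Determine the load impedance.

Z_L ≈ 12.5 Ω

Z_L = Z_0·(1 + Γ)/(1 − Γ) = 24.8·(0.672)/(1.33)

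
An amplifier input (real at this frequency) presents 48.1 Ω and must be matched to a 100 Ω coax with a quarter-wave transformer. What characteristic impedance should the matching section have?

Z_qwt ≈ 69.4 Ω

Z_qwt = √(Z_0·R_L) = √(100 × 48.1) = √4810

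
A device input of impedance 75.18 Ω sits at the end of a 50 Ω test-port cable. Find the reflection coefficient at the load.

Γ = 0.201

Γ = (Z_L − Z_0)/(Z_L + Z_0) = (75.18 − 50)/(75.18 + 50) = 25.18/125.2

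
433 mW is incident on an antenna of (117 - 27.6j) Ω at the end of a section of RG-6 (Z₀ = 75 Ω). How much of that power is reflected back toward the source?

|Γ| = |(42 − j27.6)/(192 − j27.6)| = 0.259
|Γ|² = 0.0671
P_refl = |Γ|²·P_inc = 29.1 mW, P_del = (1 − |Γ|²)·P_inc = 404 mW

P_reflected ≈ 29.1 mW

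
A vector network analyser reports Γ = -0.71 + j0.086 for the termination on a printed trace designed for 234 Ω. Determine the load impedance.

Z_L ≈ 39 + j13.7 Ω

Z_L = Z_0·(1 + Γ)/(1 − Γ) = 234·(0.29 + j0.086)/(1.71 − j0.086)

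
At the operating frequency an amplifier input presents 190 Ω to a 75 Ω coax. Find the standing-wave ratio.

VSWR ≈ 2.53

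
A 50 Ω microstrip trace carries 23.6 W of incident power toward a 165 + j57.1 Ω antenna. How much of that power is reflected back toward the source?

|Γ| = |(115 + j57.1)/(215 + j57.1)| = 0.577
|Γ|² = 0.333
P_refl = |Γ|²·P_inc = 7.86 W, P_del = (1 − |Γ|²)·P_inc = 15.7 W

P_reflected ≈ 7.86 W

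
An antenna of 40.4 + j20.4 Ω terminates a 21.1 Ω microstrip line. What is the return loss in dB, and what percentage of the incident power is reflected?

Γ = (19.3 + j20.4)/(61.5 + j20.4), |Γ| = 0.433
RL = −20·log₁₀(0.433) = 7.26 dB
P_refl/P_inc = |Γ|² = 0.188

RL ≈ 7.26 dB; 18.8% of incident power reflected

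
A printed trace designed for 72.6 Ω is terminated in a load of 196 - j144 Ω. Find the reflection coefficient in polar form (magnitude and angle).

Γ = (Z_L − Z_0)/(Z_L + Z_0) = (123.4 − j144)/(268.6 − j144)
|Γ| = 190/305 = 0.622

Γ ≈ 0.622 ∠ -21.2°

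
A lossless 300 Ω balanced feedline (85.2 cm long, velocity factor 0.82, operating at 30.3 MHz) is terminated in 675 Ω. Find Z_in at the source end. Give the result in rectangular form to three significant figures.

Z_in ≈ 267 − j234 Ω

λ = v/f = 0.82·c / 30.3 MHz = 8.12 m
βl = 2π·l/λ = 2π × 0.105 = 37.8°
tan(βl) = tan(37.8°) = 0.775
Z_in = Z_0·(Z_L + jZ_0·tanβl)/(Z_0 + jZ_L·tanβl)
     = 300·(675 + j233)/(300 + j523)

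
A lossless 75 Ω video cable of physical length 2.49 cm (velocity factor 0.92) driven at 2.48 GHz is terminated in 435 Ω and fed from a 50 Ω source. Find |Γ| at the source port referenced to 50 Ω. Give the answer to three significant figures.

|Γ| ≈ 0.6

λ = v/f = 0.92·c / 2.48 GHz = 0.111 m
βl = 2π·l/λ = 2π × 0.224 = 80.5°
tan(βl) = 6.01
Z_in = Z_0·(Z_L + jZ_0·tanβl)/(Z_0 + jZ_L·tanβl) = 13.3 − j12.1 Ω
Γ_s = (Z_in − Z_s)/(Z_in + Z_s) = (-36.7 − j12.1)/(63.3 − j12.1), |Γ_s| = 0.6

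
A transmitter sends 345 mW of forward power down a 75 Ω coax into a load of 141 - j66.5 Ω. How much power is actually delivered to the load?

P_delivered ≈ 286 mW

|Γ| = |(66 − j66.5)/(216 − j66.5)| = 0.415
|Γ|² = 0.172
P_refl = |Γ|²·P_inc = 59.3 mW, P_del = (1 − |Γ|²)·P_inc = 286 mW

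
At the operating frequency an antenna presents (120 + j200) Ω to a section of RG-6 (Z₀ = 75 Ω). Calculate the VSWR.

VSWR ≈ 6.52

Γ = (Z_L − Z_0)/(Z_L + Z_0) = (45 + j200)/(195 + j200)
|Γ| = 205/279 = 0.734
VSWR = (1 + |Γ|)/(1 − |Γ|) = 1.73/0.266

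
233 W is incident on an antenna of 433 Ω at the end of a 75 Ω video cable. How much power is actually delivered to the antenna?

P_delivered ≈ 117 W

Γ = (433 − 75)/(433 + 75) = 0.705
|Γ|² = 0.497
P_refl = |Γ|²·P_inc = 116 W, P_del = (1 − |Γ|²)·P_inc = 117 W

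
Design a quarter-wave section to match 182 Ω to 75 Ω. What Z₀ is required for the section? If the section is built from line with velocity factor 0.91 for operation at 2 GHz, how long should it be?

Z_qwt = √(Z_0·R_L) = √(75 × 182) = √13650
λ = 0.91·c/f = 0.137 m, so l = λ/4 = 0.0341 m

Z_qwt ≈ 117 Ω; length ≈ 3.41 cm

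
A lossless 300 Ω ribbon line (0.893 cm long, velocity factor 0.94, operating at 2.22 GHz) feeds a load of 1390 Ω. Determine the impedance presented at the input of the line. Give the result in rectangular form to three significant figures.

λ = v/f = 0.94·c / 2.22 GHz = 0.127 m
βl = 2π·l/λ = 2π × 0.0703 = 25.3°
tan(βl) = tan(25.3°) = 0.473
Z_in = Z_0·(Z_L + jZ_0·tanβl)/(Z_0 + jZ_L·tanβl)
     = 300·(1390 + j142)/(300 + j657)

Z_in ≈ 293 − j501 Ω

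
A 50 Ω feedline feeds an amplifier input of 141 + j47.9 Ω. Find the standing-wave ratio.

VSWR ≈ 3.19

Γ = (Z_L − Z_0)/(Z_L + Z_0) = (91 + j47.9)/(191 + j47.9)
|Γ| = 103/197 = 0.522
VSWR = (1 + |Γ|)/(1 − |Γ|) = 1.52/0.478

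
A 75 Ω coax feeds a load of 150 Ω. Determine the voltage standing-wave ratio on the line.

For a purely resistive load, VSWR = R_L/Z_0 or Z_0/R_L (whichever > 1) = 150/75

VSWR ≈ 2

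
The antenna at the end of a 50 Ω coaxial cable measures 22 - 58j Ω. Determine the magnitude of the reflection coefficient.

Γ = (Z_L − Z_0)/(Z_L + Z_0) = (-28 − j58)/(72 − j58)
|Γ| = 64.4/92.5

|Γ| ≈ 0.697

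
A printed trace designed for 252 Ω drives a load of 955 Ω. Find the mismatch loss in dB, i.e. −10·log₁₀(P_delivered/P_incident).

mismatch loss ≈ 1.8 dB

Γ = (955 − 252)/(955 + 252) = 0.582
|Γ|² = 0.339, so P_del/P_inc = 1 − |Γ|² = 0.661
ML = −10·log₁₀(1 − |Γ|²)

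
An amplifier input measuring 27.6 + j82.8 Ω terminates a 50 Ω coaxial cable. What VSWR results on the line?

VSWR ≈ 7.19

Γ = (Z_L − Z_0)/(Z_L + Z_0) = (-22.4 + j82.8)/(77.6 + j82.8)
|Γ| = 85.8/113 = 0.756
VSWR = (1 + |Γ|)/(1 − |Γ|) = 1.76/0.244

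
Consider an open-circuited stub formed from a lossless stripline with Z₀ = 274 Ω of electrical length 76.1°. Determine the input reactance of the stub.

tan(βl) = 4.04
For an open-circuited stub, Z_in = −jZ_0·cot(βl) = −jZ_0/tan(βl)

X_in ≈ -67.8 Ω (capacitive)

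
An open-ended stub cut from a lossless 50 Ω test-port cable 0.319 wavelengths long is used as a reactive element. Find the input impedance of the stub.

βl = 2π × 0.319 = 115°
tan(βl) = -2.16
For an open-ended stub, Z_in = −jZ_0·cot(βl) = −jZ_0/tan(βl)

Z_in ≈ +j23.1 Ω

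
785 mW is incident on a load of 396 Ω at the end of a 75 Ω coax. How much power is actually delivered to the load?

Γ = (396 − 75)/(396 + 75) = 0.682
|Γ|² = 0.464
P_refl = |Γ|²·P_inc = 365 mW, P_del = (1 − |Γ|²)·P_inc = 420 mW

P_delivered ≈ 420 mW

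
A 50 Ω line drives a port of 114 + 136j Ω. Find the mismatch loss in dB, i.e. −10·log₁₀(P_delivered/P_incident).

mismatch loss ≈ 2.99 dB

Γ = (64 + j136)/(164 + j136), |Γ| = 0.705
|Γ|² = 0.498, so P_del/P_inc = 1 − |Γ|² = 0.502
ML = −10·log₁₀(1 − |Γ|²)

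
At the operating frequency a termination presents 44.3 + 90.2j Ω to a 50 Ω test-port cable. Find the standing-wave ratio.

VSWR ≈ 5.51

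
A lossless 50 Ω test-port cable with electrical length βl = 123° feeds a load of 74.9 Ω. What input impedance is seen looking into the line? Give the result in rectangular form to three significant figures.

Z_in ≈ 39.9 + j15.2 Ω

tan(βl) = tan(123°) = -1.54
Z_in = Z_0·(Z_L + jZ_0·tanβl)/(Z_0 + jZ_L·tanβl)
     = 50·(74.9 − j77)/(50 − j115)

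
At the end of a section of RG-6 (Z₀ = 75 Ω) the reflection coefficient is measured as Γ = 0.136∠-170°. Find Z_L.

Z_L ≈ 57.2 − j2.75 Ω

Z_L = Z_0·(1 + Γ)/(1 − Γ) = 75·(0.866 − j0.0236)/(1.13 + j0.0236)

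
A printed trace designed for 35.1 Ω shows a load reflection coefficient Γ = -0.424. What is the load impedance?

Z_L ≈ 14.2 Ω

Z_L = Z_0·(1 + Γ)/(1 − Γ) = 35.1·(0.576)/(1.42)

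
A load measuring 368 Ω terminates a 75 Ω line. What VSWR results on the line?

For a purely resistive load, VSWR = R_L/Z_0 or Z_0/R_L (whichever > 1) = 368/75

VSWR ≈ 4.91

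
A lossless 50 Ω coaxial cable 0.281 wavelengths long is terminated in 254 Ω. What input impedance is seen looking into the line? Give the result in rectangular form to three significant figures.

βl = 2π × 0.281 = 101°
tan(βl) = tan(101°) = -5.07
Z_in = Z_0·(Z_L + jZ_0·tanβl)/(Z_0 + jZ_L·tanβl)
     = 50·(254 − j253)/(50 − j1290)

Z_in ≈ 10.2 + j9.47 Ω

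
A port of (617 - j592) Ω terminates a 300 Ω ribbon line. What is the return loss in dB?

Γ = (317 − j592)/(917 − j592), |Γ| = 0.615
RL = −20·log₁₀|Γ| = −20·log₁₀(0.615)

RL ≈ 4.22 dB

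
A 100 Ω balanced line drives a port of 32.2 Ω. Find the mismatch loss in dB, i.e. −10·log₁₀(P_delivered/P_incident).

Γ = (32.2 − 100)/(32.2 + 100) = -0.513
|Γ|² = 0.263, so P_del/P_inc = 1 − |Γ|² = 0.737
ML = −10·log₁₀(1 − |Γ|²)

mismatch loss ≈ 1.33 dB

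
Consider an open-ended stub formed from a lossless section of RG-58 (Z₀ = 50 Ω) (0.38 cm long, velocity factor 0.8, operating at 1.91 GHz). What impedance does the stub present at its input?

Z_in ≈ −j260 Ω

λ = v/f = 0.8·c / 1.91 GHz = 0.126 m
βl = 2π·l/λ = 2π × 0.0302 = 10.9°
tan(βl) = 0.192
For an open-ended stub, Z_in = −jZ_0·cot(βl) = −jZ_0/tan(βl)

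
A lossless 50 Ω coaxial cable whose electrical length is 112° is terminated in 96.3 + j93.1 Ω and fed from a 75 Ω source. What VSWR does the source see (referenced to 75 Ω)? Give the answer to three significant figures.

tan(βl) = -2.48
Z_in = Z_0·(Z_L + jZ_0·tanβl)/(Z_0 + jZ_L·tanβl) = 12.7 + j5.3 Ω
Γ_s = (Z_in − Z_s)/(Z_in + Z_s) = (-62.3 + j5.3)/(87.7 + j5.3), |Γ_s| = 0.712
VSWR = (1 + |Γ_s|)/(1 − |Γ_s|)

VSWR ≈ 5.95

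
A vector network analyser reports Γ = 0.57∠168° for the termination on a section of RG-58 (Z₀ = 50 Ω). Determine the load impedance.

Z_L = Z_0·(1 + Γ)/(1 − Γ) = 50·(0.442 + j0.119)/(1.56 − j0.119)

Z_L ≈ 13.8 + j4.86 Ω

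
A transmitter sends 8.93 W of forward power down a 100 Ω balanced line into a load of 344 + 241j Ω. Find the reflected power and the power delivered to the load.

|Γ| = |(244 + j241)/(444 + j241)| = 0.679
|Γ|² = 0.461
P_refl = |Γ|²·P_inc = 4.12 W, P_del = (1 − |Γ|²)·P_inc = 4.81 W

P_reflected ≈ 4.12 W; P_delivered ≈ 4.81 W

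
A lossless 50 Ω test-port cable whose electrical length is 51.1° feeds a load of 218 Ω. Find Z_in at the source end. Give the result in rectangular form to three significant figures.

tan(βl) = tan(51.1°) = 1.24
Z_in = Z_0·(Z_L + jZ_0·tanβl)/(Z_0 + jZ_L·tanβl)
     = 50·(218 + j62)/(50 + j270)

Z_in ≈ 18.3 − j37 Ω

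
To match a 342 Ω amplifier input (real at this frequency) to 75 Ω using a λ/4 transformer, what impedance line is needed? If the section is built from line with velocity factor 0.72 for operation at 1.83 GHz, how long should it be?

Z_qwt ≈ 160 Ω; length ≈ 2.95 cm

Z_qwt = √(Z_0·R_L) = √(75 × 342) = √25650
λ = 0.72·c/f = 0.118 m, so l = λ/4 = 0.0295 m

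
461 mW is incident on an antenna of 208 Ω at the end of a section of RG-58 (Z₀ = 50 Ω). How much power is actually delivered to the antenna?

Γ = (208 − 50)/(208 + 50) = 0.612
|Γ|² = 0.375
P_refl = |Γ|²·P_inc = 173 mW, P_del = (1 − |Γ|²)·P_inc = 288 mW

P_delivered ≈ 288 mW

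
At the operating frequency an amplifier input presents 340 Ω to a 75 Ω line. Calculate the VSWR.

Γ = (340 − 75)/(340 + 75) = 0.639
VSWR = (1 + 0.639)/(1 − 0.639)

VSWR ≈ 4.53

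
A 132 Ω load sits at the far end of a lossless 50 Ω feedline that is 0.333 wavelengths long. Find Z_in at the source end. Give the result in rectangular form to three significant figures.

Z_in ≈ 24.1 + j23.5 Ω

βl = 2π × 0.333 = 120°
tan(βl) = tan(120°) = -1.74
Z_in = Z_0·(Z_L + jZ_0·tanβl)/(Z_0 + jZ_L·tanβl)
     = 50·(132 − j87)/(50 − j230)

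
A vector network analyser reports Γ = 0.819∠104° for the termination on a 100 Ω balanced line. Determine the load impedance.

Z_L = Z_0·(1 + Γ)/(1 − Γ) = 100·(0.802 + j0.795)/(1.2 − j0.795)

Z_L ≈ 15.9 + j76.9 Ω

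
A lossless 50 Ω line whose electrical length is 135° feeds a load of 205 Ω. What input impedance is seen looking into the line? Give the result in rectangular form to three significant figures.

Z_in ≈ 23 + j44.4 Ω

tan(βl) = tan(135°) = -1
Z_in = Z_0·(Z_L + jZ_0·tanβl)/(Z_0 + jZ_L·tanβl)
     = 50·(205 − j50)/(50 − j205)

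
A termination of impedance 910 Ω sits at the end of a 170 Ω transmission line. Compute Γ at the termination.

Γ = 0.685

Γ = (Z_L − Z_0)/(Z_L + Z_0) = (910 − 170)/(910 + 170) = 740/1080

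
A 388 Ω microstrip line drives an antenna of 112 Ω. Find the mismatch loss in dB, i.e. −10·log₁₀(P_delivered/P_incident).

Γ = (112 − 388)/(112 + 388) = -0.552
|Γ|² = 0.305, so P_del/P_inc = 1 − |Γ|² = 0.695
ML = −10·log₁₀(1 − |Γ|²)

mismatch loss ≈ 1.58 dB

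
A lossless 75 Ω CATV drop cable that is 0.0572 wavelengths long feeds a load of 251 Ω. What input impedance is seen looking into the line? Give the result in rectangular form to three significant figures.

Z_in ≈ 111 − j111 Ω

βl = 2π × 0.0572 = 20.6°
tan(βl) = tan(20.6°) = 0.376
Z_in = Z_0·(Z_L + jZ_0·tanβl)/(Z_0 + jZ_L·tanβl)
     = 75·(251 + j28.2)/(75 + j94.3)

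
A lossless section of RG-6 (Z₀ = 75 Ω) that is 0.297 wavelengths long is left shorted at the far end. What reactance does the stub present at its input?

X_in ≈ -247 Ω (capacitive)

βl = 2π × 0.297 = 107°
tan(βl) = -3.29
For a shorted stub, Z_in = jZ_0·tan(βl)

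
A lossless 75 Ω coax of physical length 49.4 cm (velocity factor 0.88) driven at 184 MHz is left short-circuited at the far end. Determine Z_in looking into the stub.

λ = v/f = 0.88·c / 184 MHz = 1.43 m
βl = 2π·l/λ = 2π × 0.344 = 124°
tan(βl) = -1.49
For a short-circuited stub, Z_in = jZ_0·tan(βl)

Z_in ≈ −j111 Ω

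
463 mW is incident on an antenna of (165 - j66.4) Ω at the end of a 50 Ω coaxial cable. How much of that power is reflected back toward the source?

|Γ| = |(115 − j66.4)/(215 − j66.4)| = 0.59
|Γ|² = 0.348
P_refl = |Γ|²·P_inc = 161 mW, P_del = (1 − |Γ|²)·P_inc = 302 mW

P_reflected ≈ 161 mW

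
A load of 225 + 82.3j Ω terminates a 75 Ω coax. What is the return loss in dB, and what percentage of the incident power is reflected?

RL ≈ 5.19 dB; 30.2% of incident power reflected

Γ = (150 + j82.3)/(300 + j82.3), |Γ| = 0.55
RL = −20·log₁₀(0.55) = 5.19 dB
P_refl/P_inc = |Γ|² = 0.302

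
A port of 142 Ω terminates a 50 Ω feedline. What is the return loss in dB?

RL ≈ 6.39 dB

Γ = (142 − 50)/(142 + 50) = 0.479
RL = −20·log₁₀|Γ| = −20·log₁₀(0.479)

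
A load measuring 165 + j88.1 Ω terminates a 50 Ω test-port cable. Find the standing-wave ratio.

Γ = (Z_L − Z_0)/(Z_L + Z_0) = (115 + j88.1)/(215 + j88.1)
|Γ| = 145/232 = 0.623
VSWR = (1 + |Γ|)/(1 − |Γ|) = 1.62/0.377

VSWR ≈ 4.31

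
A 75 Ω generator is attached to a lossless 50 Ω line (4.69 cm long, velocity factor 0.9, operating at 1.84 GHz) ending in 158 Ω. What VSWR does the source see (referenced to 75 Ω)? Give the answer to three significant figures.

VSWR ≈ 4.29

λ = v/f = 0.9·c / 1.84 GHz = 0.147 m
βl = 2π·l/λ = 2π × 0.32 = 115°
tan(βl) = -2.14
Z_in = Z_0·(Z_L + jZ_0·tanβl)/(Z_0 + jZ_L·tanβl) = 18.9 + j20.6 Ω
Γ_s = (Z_in − Z_s)/(Z_in + Z_s) = (-56.1 + j20.6)/(93.9 + j20.6), |Γ_s| = 0.622
VSWR = (1 + |Γ_s|)/(1 − |Γ_s|)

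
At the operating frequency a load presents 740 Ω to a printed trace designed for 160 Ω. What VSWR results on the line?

VSWR ≈ 4.62

For a purely resistive load, VSWR = R_L/Z_0 or Z_0/R_L (whichever > 1) = 740/160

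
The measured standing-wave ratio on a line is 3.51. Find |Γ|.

|Γ| = (S − 1)/(S + 1) = (3.51 − 1)/(3.51 + 1) = 2.51/4.51

|Γ| ≈ 0.557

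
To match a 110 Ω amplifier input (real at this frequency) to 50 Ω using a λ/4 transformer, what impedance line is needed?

Z_qwt ≈ 74.2 Ω

Z_qwt = √(Z_0·R_L) = √(50 × 110) = √5500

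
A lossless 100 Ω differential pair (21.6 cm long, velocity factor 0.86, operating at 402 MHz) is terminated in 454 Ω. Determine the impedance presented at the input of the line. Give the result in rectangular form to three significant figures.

λ = v/f = 0.86·c / 402 MHz = 0.642 m
βl = 2π·l/λ = 2π × 0.337 = 121°
tan(βl) = tan(121°) = -1.65
Z_in = Z_0·(Z_L + jZ_0·tanβl)/(Z_0 + jZ_L·tanβl)
     = 100·(454 − j165)/(100 − j751)

Z_in ≈ 29.6 + j56.5 Ω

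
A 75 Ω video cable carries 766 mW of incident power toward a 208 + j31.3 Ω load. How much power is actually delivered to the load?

P_delivered ≈ 590 mW

|Γ| = |(133 + j31.3)/(283 + j31.3)| = 0.48
|Γ|² = 0.23
P_refl = |Γ|²·P_inc = 176 mW, P_del = (1 − |Γ|²)·P_inc = 590 mW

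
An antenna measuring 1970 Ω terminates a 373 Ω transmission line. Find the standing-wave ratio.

VSWR ≈ 5.28

Γ = (1970 − 373)/(1970 + 373) = 0.682
VSWR = (1 + 0.682)/(1 − 0.682)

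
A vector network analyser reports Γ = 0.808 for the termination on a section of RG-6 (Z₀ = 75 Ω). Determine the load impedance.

Z_L = Z_0·(1 + Γ)/(1 − Γ) = 75·(1.81)/(0.192)

Z_L ≈ 706 Ω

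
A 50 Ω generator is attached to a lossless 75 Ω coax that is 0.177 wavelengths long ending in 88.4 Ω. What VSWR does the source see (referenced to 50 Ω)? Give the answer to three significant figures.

VSWR ≈ 1.4

βl = 2π × 0.177 = 63.7°
tan(βl) = 2.03
Z_in = Z_0·(Z_L + jZ_0·tanβl)/(Z_0 + jZ_L·tanβl) = 67.3 − j8.83 Ω
Γ_s = (Z_in − Z_s)/(Z_in + Z_s) = (17.3 − j8.83)/(117 − j8.83), |Γ_s| = 0.165
VSWR = (1 + |Γ_s|)/(1 − |Γ_s|)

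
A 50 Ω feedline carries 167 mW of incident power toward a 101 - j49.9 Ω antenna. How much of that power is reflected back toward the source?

|Γ| = |(51 − j49.9)/(151 − j49.9)| = 0.449
|Γ|² = 0.201
P_refl = |Γ|²·P_inc = 33.6 mW, P_del = (1 − |Γ|²)·P_inc = 133 mW

P_reflected ≈ 33.6 mW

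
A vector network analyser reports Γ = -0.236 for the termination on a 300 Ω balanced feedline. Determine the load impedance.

Z_L = Z_0·(1 + Γ)/(1 − Γ) = 300·(0.764)/(1.24)

Z_L ≈ 185 Ω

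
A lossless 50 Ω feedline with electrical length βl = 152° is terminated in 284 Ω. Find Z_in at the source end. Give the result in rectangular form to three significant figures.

Z_in ≈ 36 + j82.1 Ω

tan(βl) = tan(152°) = -0.532
Z_in = Z_0·(Z_L + jZ_0·tanβl)/(Z_0 + jZ_L·tanβl)
     = 50·(284 − j26.6)/(50 − j151)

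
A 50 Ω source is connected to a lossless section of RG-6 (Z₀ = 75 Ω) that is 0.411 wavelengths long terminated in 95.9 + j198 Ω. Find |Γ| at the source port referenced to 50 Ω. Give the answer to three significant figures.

|Γ| ≈ 0.766

βl = 2π × 0.411 = 148°
tan(βl) = -0.626
Z_in = Z_0·(Z_L + jZ_0·tanβl)/(Z_0 + jZ_L·tanβl) = 17.4 + j62.2 Ω
Γ_s = (Z_in − Z_s)/(Z_in + Z_s) = (-32.6 + j62.2)/(67.4 + j62.2), |Γ_s| = 0.766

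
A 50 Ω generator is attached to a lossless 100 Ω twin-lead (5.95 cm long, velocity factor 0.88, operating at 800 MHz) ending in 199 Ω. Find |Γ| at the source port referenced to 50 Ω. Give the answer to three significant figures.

λ = v/f = 0.88·c / 800 MHz = 0.33 m
βl = 2π·l/λ = 2π × 0.18 = 64.9°
tan(βl) = 2.14
Z_in = Z_0·(Z_L + jZ_0·tanβl)/(Z_0 + jZ_L·tanβl) = 58.1 − j33.2 Ω
Γ_s = (Z_in − Z_s)/(Z_in + Z_s) = (8.05 − j33.2)/(108 − j33.2), |Γ_s| = 0.302

|Γ| ≈ 0.302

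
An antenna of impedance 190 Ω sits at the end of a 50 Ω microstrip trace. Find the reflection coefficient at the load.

Γ = (Z_L − Z_0)/(Z_L + Z_0) = (190 − 50)/(190 + 50) = 140/240

Γ = 0.583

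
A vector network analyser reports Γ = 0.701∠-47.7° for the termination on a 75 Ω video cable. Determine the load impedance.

Z_L = Z_0·(1 + Γ)/(1 − Γ) = 75·(1.47 − j0.518)/(0.528 + j0.518)

Z_L ≈ 69.6 − j142 Ω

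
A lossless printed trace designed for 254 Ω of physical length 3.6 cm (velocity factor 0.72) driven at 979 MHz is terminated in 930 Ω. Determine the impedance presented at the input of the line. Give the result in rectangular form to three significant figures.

Z_in ≈ 92.4 − j139 Ω

λ = v/f = 0.72·c / 979 MHz = 0.221 m
βl = 2π·l/λ = 2π × 0.163 = 58.7°
tan(βl) = tan(58.7°) = 1.65
Z_in = Z_0·(Z_L + jZ_0·tanβl)/(Z_0 + jZ_L·tanβl)
     = 254·(930 + j418)/(254 + j1530)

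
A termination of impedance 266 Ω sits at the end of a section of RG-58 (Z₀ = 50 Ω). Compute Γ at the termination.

Γ = 0.684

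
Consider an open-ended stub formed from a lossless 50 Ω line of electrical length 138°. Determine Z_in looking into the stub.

tan(βl) = -0.9
For an open-ended stub, Z_in = −jZ_0·cot(βl) = −jZ_0/tan(βl)

Z_in ≈ +j55.5 Ω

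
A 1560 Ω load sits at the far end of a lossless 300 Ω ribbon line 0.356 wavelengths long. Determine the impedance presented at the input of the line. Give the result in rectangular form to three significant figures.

Z_in ≈ 91.2 + j222 Ω

βl = 2π × 0.356 = 128°
tan(βl) = tan(128°) = -1.27
Z_in = Z_0·(Z_L + jZ_0·tanβl)/(Z_0 + jZ_L·tanβl)
     = 300·(1560 − j382)/(300 − j1990)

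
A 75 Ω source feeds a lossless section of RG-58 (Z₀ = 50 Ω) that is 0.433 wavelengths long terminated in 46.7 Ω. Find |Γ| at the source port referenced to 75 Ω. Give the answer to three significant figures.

|Γ| ≈ 0.223

βl = 2π × 0.433 = 156°
tan(βl) = -0.448
Z_in = Z_0·(Z_L + jZ_0·tanβl)/(Z_0 + jZ_L·tanβl) = 47.7 − j2.43 Ω
Γ_s = (Z_in − Z_s)/(Z_in + Z_s) = (-27.3 − j2.43)/(123 − j2.43), |Γ_s| = 0.223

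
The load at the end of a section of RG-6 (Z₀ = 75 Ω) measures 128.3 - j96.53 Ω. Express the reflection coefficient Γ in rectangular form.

Γ = (Z_L − Z_0)/(Z_L + Z_0) = (53.3 − j96.53)/(203.3 − j96.53)

Γ ≈ 0.398 − j0.286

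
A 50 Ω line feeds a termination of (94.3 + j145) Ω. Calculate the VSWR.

VSWR ≈ 6.73

Γ = (Z_L − Z_0)/(Z_L + Z_0) = (44.3 + j145)/(144.3 + j145)
|Γ| = 152/205 = 0.741
VSWR = (1 + |Γ|)/(1 − |Γ|) = 1.74/0.259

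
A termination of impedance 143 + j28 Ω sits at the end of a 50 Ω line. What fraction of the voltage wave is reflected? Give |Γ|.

|Γ| ≈ 0.498

Γ = (Z_L − Z_0)/(Z_L + Z_0) = (93 + j28)/(193 + j28)
|Γ| = 97.1/195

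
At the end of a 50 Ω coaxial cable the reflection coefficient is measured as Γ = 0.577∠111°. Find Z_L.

Z_L = Z_0·(1 + Γ)/(1 − Γ) = 50·(0.793 + j0.539)/(1.21 − j0.539)

Z_L ≈ 19.1 + j30.8 Ω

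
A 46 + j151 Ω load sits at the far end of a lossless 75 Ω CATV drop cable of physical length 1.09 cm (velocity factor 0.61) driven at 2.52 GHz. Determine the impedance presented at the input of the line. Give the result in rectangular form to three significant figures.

λ = v/f = 0.61·c / 2.52 GHz = 0.0726 m
βl = 2π·l/λ = 2π × 0.15 = 54°
tan(βl) = tan(54°) = 1.38
Z_in = Z_0·(Z_L + jZ_0·tanβl)/(Z_0 + jZ_L·tanβl)
     = 75·(46 + j254)/(-133 + j63.4)

Z_in ≈ 34.5 − j127 Ω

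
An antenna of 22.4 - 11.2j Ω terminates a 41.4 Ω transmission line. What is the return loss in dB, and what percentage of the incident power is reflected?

Γ = (-19 − j11.2)/(63.8 − j11.2), |Γ| = 0.34
RL = −20·log₁₀(0.34) = 9.36 dB
P_refl/P_inc = |Γ|² = 0.116

RL ≈ 9.36 dB; 11.6% of incident power reflected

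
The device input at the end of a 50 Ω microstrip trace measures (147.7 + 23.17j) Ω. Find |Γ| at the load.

Γ = (Z_L − Z_0)/(Z_L + Z_0) = (97.7 + j23.17)/(197.7 + j23.17)
|Γ| = 100/199

|Γ| ≈ 0.504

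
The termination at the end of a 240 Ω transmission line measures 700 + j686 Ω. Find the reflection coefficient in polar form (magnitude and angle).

Γ = (Z_L − Z_0)/(Z_L + Z_0) = (460 + j686)/(940 + j686)
|Γ| = 826/1160 = 0.71

Γ ≈ 0.71 ∠ 20°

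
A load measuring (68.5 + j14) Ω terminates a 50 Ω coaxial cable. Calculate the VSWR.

VSWR ≈ 1.48

Γ = (Z_L − Z_0)/(Z_L + Z_0) = (18.5 + j14)/(118.5 + j14)
|Γ| = 23.2/119 = 0.194
VSWR = (1 + |Γ|)/(1 − |Γ|) = 1.19/0.806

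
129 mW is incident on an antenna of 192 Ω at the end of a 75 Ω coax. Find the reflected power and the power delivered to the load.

P_reflected ≈ 24.8 mW; P_delivered ≈ 104 mW

Γ = (192 − 75)/(192 + 75) = 0.438
|Γ|² = 0.192
P_refl = |Γ|²·P_inc = 24.8 mW, P_del = (1 − |Γ|²)·P_inc = 104 mW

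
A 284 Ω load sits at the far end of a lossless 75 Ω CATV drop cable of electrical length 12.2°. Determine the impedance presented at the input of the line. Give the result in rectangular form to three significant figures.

tan(βl) = tan(12.2°) = 0.216
Z_in = Z_0·(Z_L + jZ_0·tanβl)/(Z_0 + jZ_L·tanβl)
     = 75·(284 + j16.2)/(75 + j61.4)

Z_in ≈ 178 − j129 Ω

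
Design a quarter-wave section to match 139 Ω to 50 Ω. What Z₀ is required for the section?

Z_qwt ≈ 83.4 Ω

Z_qwt = √(Z_0·R_L) = √(50 × 139) = √6950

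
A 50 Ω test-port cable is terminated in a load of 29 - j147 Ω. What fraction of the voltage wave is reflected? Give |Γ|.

Γ = (Z_L − Z_0)/(Z_L + Z_0) = (-21 − j147)/(79 − j147)
|Γ| = 148/167

|Γ| ≈ 0.89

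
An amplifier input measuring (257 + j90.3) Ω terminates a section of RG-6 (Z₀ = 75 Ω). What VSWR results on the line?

VSWR ≈ 3.88

Γ = (Z_L − Z_0)/(Z_L + Z_0) = (182 + j90.3)/(332 + j90.3)
|Γ| = 203/344 = 0.591
VSWR = (1 + |Γ|)/(1 − |Γ|) = 1.59/0.409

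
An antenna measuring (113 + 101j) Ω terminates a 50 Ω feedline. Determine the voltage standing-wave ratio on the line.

Γ = (Z_L − Z_0)/(Z_L + Z_0) = (63 + j101)/(163 + j101)
|Γ| = 119/192 = 0.621
VSWR = (1 + |Γ|)/(1 − |Γ|) = 1.62/0.379

VSWR ≈ 4.27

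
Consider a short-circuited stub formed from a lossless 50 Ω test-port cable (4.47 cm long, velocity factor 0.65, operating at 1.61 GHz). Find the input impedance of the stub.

Z_in ≈ −j53.9 Ω

λ = v/f = 0.65·c / 1.61 GHz = 0.121 m
βl = 2π·l/λ = 2π × 0.369 = 133°
tan(βl) = -1.08
For a short-circuited stub, Z_in = jZ_0·tan(βl)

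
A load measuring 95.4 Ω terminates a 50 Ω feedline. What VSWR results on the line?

VSWR ≈ 1.91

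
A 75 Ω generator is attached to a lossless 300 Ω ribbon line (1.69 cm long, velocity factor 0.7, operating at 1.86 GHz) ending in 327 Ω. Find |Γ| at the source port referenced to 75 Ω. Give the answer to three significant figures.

λ = v/f = 0.7·c / 1.86 GHz = 0.113 m
βl = 2π·l/λ = 2π × 0.15 = 53.9°
tan(βl) = 1.37
Z_in = Z_0·(Z_L + jZ_0·tanβl)/(Z_0 + jZ_L·tanβl) = 291 − j23.9 Ω
Γ_s = (Z_in − Z_s)/(Z_in + Z_s) = (216 − j23.9)/(366 − j23.9), |Γ_s| = 0.593

|Γ| ≈ 0.593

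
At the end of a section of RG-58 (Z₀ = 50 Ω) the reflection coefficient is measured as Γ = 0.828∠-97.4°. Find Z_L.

Z_L = Z_0·(1 + Γ)/(1 − Γ) = 50·(0.893 − j0.821)/(1.11 + j0.821)

Z_L ≈ 8.28 − j43.2 Ω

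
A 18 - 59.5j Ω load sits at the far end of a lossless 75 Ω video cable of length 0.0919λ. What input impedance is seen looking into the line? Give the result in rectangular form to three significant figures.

Z_in ≈ 11 − j8.15 Ω

βl = 2π × 0.0919 = 33.1°
tan(βl) = tan(33.1°) = 0.651
Z_in = Z_0·(Z_L + jZ_0·tanβl)/(Z_0 + jZ_L·tanβl)
     = 75·(18 − j10.6)/(114 + j11.7)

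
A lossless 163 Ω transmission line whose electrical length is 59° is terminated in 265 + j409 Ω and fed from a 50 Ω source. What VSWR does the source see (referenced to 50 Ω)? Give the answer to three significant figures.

tan(βl) = 1.66
Z_in = Z_0·(Z_L + jZ_0·tanβl)/(Z_0 + jZ_L·tanβl) = 57.4 − j165 Ω
Γ_s = (Z_in − Z_s)/(Z_in + Z_s) = (7.39 − j165)/(107 − j165), |Γ_s| = 0.839
VSWR = (1 + |Γ_s|)/(1 − |Γ_s|)

VSWR ≈ 11.5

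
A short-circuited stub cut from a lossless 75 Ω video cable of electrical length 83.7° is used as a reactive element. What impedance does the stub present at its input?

Z_in ≈ +j679 Ω

tan(βl) = 9.06
For a short-circuited stub, Z_in = jZ_0·tan(βl)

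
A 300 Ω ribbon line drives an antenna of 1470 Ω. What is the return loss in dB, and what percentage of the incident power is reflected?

RL ≈ 3.6 dB; 43.7% of incident power reflected

Γ = (1470 − 300)/(1470 + 300) = 0.661
RL = −20·log₁₀(0.661) = 3.6 dB
P_refl/P_inc = |Γ|² = 0.437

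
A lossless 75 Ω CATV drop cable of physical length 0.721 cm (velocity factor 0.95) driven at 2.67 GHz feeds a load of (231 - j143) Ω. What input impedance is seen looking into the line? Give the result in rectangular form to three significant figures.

Z_in ≈ 51.5 − j97.1 Ω

λ = v/f = 0.95·c / 2.67 GHz = 0.107 m
βl = 2π·l/λ = 2π × 0.0675 = 24.3°
tan(βl) = tan(24.3°) = 0.452
Z_in = Z_0·(Z_L + jZ_0·tanβl)/(Z_0 + jZ_L·tanβl)
     = 75·(231 − j109)/(140 + j104)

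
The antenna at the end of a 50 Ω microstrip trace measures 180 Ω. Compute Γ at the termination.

Γ = 0.565

Γ = (Z_L − Z_0)/(Z_L + Z_0) = (180 − 50)/(180 + 50) = 130/230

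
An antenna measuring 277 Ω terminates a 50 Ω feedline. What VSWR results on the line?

Γ = (277 − 50)/(277 + 50) = 0.694
VSWR = (1 + 0.694)/(1 − 0.694)

VSWR ≈ 5.54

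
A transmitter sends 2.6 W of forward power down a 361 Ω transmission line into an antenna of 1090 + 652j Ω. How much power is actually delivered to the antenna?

|Γ| = |(729 + j652)/(1451 + j652)| = 0.615
|Γ|² = 0.378
P_refl = |Γ|²·P_inc = 0.983 W, P_del = (1 − |Γ|²)·P_inc = 1.62 W

P_delivered ≈ 1.62 W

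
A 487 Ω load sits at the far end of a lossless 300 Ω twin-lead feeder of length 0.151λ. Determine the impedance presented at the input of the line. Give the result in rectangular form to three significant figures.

βl = 2π × 0.151 = 54.4°
tan(βl) = tan(54.4°) = 1.39
Z_in = Z_0·(Z_L + jZ_0·tanβl)/(Z_0 + jZ_L·tanβl)
     = 300·(487 + j418)/(300 + j679)

Z_in ≈ 234 − j112 Ω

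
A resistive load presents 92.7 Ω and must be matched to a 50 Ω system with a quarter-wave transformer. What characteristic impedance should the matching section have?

Z_qwt = √(Z_0·R_L) = √(50 × 92.7) = √4635

Z_qwt ≈ 68.1 Ω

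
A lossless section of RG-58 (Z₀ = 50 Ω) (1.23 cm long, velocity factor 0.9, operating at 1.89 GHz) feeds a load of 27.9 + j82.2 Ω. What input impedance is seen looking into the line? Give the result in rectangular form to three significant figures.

Z_in ≈ 337 − j70.8 Ω

λ = v/f = 0.9·c / 1.89 GHz = 0.143 m
βl = 2π·l/λ = 2π × 0.0861 = 31°
tan(βl) = tan(31°) = 0.601
Z_in = Z_0·(Z_L + jZ_0·tanβl)/(Z_0 + jZ_L·tanβl)
     = 50·(27.9 + j112)/(0.617 + j16.8)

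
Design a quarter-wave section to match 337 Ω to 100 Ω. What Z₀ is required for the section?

Z_qwt ≈ 184 Ω

Z_qwt = √(Z_0·R_L) = √(100 × 337) = √33700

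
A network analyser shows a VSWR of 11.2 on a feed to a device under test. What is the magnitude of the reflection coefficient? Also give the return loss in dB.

|Γ| ≈ 0.836; return loss ≈ 1.56 dB

|Γ| = (S − 1)/(S + 1) = (11.2 − 1)/(11.2 + 1) = 10.2/12.2
RL = −20·log₁₀|Γ| = −20·log₁₀(0.836)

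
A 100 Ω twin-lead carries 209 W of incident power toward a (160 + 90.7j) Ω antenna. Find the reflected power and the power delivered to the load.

|Γ| = |(60 + j90.7)/(260 + j90.7)| = 0.395
|Γ|² = 0.156
P_refl = |Γ|²·P_inc = 32.6 W, P_del = (1 − |Γ|²)·P_inc = 176 W

P_reflected ≈ 32.6 W; P_delivered ≈ 176 W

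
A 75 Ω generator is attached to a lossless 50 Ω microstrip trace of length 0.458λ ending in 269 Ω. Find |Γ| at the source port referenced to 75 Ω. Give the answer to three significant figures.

|Γ| ≈ 0.592

βl = 2π × 0.458 = 165°
tan(βl) = -0.27
Z_in = Z_0·(Z_L + jZ_0·tanβl)/(Z_0 + jZ_L·tanβl) = 92.7 + j121 Ω
Γ_s = (Z_in − Z_s)/(Z_in + Z_s) = (17.7 + j121)/(168 + j121), |Γ_s| = 0.592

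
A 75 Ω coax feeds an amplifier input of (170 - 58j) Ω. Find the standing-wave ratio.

VSWR ≈ 2.58

Γ = (Z_L − Z_0)/(Z_L + Z_0) = (95 − j58)/(245 − j58)
|Γ| = 111/252 = 0.442
VSWR = (1 + |Γ|)/(1 − |Γ|) = 1.44/0.558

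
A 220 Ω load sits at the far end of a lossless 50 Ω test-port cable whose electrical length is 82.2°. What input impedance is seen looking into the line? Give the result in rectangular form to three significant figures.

Z_in ≈ 11.6 − j6.49 Ω

tan(βl) = tan(82.2°) = 7.3
Z_in = Z_0·(Z_L + jZ_0·tanβl)/(Z_0 + jZ_L·tanβl)
     = 50·(220 + j365)/(50 + j1610)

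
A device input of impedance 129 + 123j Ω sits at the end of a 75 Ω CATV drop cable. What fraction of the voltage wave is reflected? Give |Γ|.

Γ = (Z_L − Z_0)/(Z_L + Z_0) = (54 + j123)/(204 + j123)
|Γ| = 134/238

|Γ| ≈ 0.564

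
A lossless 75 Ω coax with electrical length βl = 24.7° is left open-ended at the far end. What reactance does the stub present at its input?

X_in ≈ -163 Ω (capacitive)

tan(βl) = 0.46
For an open-ended stub, Z_in = −jZ_0·cot(βl) = −jZ_0/tan(βl)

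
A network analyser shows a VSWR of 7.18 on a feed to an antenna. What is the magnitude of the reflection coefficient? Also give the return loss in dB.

|Γ| = (S − 1)/(S + 1) = (7.18 − 1)/(7.18 + 1) = 6.18/8.18
RL = −20·log₁₀|Γ| = −20·log₁₀(0.756)

|Γ| ≈ 0.756; return loss ≈ 2.44 dB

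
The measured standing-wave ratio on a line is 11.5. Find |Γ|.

|Γ| ≈ 0.84

|Γ| = (S − 1)/(S + 1) = (11.5 − 1)/(11.5 + 1) = 10.5/12.5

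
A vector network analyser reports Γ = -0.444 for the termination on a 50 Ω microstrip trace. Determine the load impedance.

Z_L = Z_0·(1 + Γ)/(1 − Γ) = 50·(0.556)/(1.44)

Z_L ≈ 19.3 Ω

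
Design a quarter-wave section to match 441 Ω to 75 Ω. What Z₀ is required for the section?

Z_qwt ≈ 182 Ω

Z_qwt = √(Z_0·R_L) = √(75 × 441) = √33080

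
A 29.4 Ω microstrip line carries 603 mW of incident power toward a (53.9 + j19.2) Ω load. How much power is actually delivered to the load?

P_delivered ≈ 523 mW

|Γ| = |(24.5 + j19.2)/(83.3 + j19.2)| = 0.364
|Γ|² = 0.133
P_refl = |Γ|²·P_inc = 80 mW, P_del = (1 − |Γ|²)·P_inc = 523 mW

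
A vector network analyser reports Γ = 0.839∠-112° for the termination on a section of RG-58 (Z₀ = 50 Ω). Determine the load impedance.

Z_L ≈ 6.35 − j33.4 Ω

Z_L = Z_0·(1 + Γ)/(1 − Γ) = 50·(0.686 − j0.778)/(1.31 + j0.778)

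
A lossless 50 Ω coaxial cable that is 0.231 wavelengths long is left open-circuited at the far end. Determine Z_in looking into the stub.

βl = 2π × 0.231 = 83.2°
tan(βl) = 8.34
For an open-circuited stub, Z_in = −jZ_0·cot(βl) = −jZ_0/tan(βl)

Z_in ≈ −j6 Ω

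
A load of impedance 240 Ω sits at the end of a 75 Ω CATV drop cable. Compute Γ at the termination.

Γ = 0.524

Γ = (Z_L − Z_0)/(Z_L + Z_0) = (240 − 75)/(240 + 75) = 165/315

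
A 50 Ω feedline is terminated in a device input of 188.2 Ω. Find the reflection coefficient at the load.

Γ = 0.58

Γ = (Z_L − Z_0)/(Z_L + Z_0) = (188.2 − 50)/(188.2 + 50) = 138.2/238.2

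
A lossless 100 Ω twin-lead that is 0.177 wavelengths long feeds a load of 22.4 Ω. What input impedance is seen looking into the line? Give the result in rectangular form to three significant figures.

Z_in ≈ 94.8 + j160 Ω

βl = 2π × 0.177 = 63.7°
tan(βl) = tan(63.7°) = 2.03
Z_in = Z_0·(Z_L + jZ_0·tanβl)/(Z_0 + jZ_L·tanβl)
     = 100·(22.4 + j203)/(100 + j45.4)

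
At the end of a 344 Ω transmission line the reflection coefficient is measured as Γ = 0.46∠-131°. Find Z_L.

Z_L ≈ 149 − j132 Ω

Z_L = Z_0·(1 + Γ)/(1 − Γ) = 344·(0.698 − j0.347)/(1.3 + j0.347)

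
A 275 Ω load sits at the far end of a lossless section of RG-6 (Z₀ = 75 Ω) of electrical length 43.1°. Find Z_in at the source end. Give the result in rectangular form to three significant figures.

tan(βl) = tan(43.1°) = 0.936
Z_in = Z_0·(Z_L + jZ_0·tanβl)/(Z_0 + jZ_L·tanβl)
     = 75·(275 + j70.2)/(75 + j257)

Z_in ≈ 40.4 − j68.4 Ω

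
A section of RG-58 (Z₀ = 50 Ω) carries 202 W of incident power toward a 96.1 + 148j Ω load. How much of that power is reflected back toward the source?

|Γ| = |(46.1 + j148)/(146.1 + j148)| = 0.745
|Γ|² = 0.556
P_refl = |Γ|²·P_inc = 112 W, P_del = (1 − |Γ|²)·P_inc = 89.8 W

P_reflected ≈ 112 W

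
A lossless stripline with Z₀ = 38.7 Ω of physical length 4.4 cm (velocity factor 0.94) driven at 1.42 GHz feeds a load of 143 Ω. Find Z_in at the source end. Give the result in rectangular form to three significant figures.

λ = v/f = 0.94·c / 1.42 GHz = 0.199 m
βl = 2π·l/λ = 2π × 0.222 = 79.8°
tan(βl) = tan(79.8°) = 5.54
Z_in = Z_0·(Z_L + jZ_0·tanβl)/(Z_0 + jZ_L·tanβl)
     = 38.7·(143 + j214)/(38.7 + j792)

Z_in ≈ 10.8 − j6.46 Ω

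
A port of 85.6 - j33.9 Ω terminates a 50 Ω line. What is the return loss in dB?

RL ≈ 9.08 dB

Γ = (35.6 − j33.9)/(135.6 − j33.9), |Γ| = 0.352
RL = −20·log₁₀|Γ| = −20·log₁₀(0.352)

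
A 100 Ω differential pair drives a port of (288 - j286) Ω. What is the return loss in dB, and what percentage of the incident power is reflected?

Γ = (188 − j286)/(388 − j286), |Γ| = 0.71
RL = −20·log₁₀(0.71) = 2.97 dB
P_refl/P_inc = |Γ|² = 0.504

RL ≈ 2.97 dB; 50.4% of incident power reflected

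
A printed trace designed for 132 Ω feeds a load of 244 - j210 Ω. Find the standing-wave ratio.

Γ = (Z_L − Z_0)/(Z_L + Z_0) = (112 − j210)/(376 − j210)
|Γ| = 238/431 = 0.553
VSWR = (1 + |Γ|)/(1 − |Γ|) = 1.55/0.447

VSWR ≈ 3.47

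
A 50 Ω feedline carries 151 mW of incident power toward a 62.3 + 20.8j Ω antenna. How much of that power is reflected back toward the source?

P_reflected ≈ 6.76 mW

|Γ| = |(12.3 + j20.8)/(112.3 + j20.8)| = 0.212
|Γ|² = 0.0448
P_refl = |Γ|²·P_inc = 6.76 mW, P_del = (1 − |Γ|²)·P_inc = 144 mW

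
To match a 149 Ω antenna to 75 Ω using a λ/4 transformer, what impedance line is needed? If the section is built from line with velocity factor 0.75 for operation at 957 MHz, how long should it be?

Z_qwt = √(Z_0·R_L) = √(75 × 149) = √11180
λ = 0.75·c/f = 0.235 m, so l = λ/4 = 0.0588 m

Z_qwt ≈ 106 Ω; length ≈ 5.88 cm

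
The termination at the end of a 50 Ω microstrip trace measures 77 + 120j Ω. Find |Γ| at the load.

|Γ| ≈ 0.704

Γ = (Z_L − Z_0)/(Z_L + Z_0) = (27 + j120)/(127 + j120)
|Γ| = 123/175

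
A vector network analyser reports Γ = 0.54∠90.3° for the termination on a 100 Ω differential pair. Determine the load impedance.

Z_L = Z_0·(1 + Γ)/(1 − Γ) = 100·(0.997 + j0.54)/(1 − j0.54)

Z_L ≈ 54.6 + j83.3 Ω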